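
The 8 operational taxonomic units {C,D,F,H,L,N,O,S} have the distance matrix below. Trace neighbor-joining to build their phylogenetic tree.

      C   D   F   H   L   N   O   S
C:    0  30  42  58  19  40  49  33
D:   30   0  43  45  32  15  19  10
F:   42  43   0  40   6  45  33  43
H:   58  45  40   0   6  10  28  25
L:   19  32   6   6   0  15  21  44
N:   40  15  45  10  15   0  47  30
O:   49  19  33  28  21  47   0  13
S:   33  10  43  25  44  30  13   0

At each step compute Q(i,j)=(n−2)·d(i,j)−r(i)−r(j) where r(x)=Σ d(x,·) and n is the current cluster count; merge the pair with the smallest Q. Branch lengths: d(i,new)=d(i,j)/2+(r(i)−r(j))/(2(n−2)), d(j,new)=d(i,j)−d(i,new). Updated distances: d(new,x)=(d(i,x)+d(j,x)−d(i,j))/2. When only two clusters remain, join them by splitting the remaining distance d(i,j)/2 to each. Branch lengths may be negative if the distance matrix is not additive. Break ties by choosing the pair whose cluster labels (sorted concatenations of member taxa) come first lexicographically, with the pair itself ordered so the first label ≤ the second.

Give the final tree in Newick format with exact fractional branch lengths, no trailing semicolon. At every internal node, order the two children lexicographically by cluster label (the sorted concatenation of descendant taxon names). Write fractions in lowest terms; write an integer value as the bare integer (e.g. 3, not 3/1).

step 1: merge (F,L) at d=6, Q=-359; branch lengths F→145/12, L→-73/12; new cluster FL
  updated: d(C,FL)=55/2, d(D,FL)=69/2, d(FL,H)=20, d(FL,N)=27, d(FL,O)=24, d(FL,S)=81/2
step 2: merge (H,N) at d=10, Q=-305; branch lengths H→67/10, N→33/10; new cluster HN
  updated: d(C,HN)=44, d(D,HN)=25, d(FL,HN)=37/2, d(HN,O)=65/2, d(HN,S)=45/2
step 3: merge (C,FL) at d=55/2, Q=-437/2; branch lengths C→297/16, FL→143/16; new cluster CFL
  updated: d(CFL,D)=37/2, d(CFL,HN)=35/2, d(CFL,O)=91/4, d(CFL,S)=23
step 4: merge (CFL,HN) at d=35/2, Q=-507/4; branch lengths CFL→49/8, HN→91/8; new cluster CFHLN
  updated: d(CFHLN,D)=13, d(CFHLN,O)=151/8, d(CFHLN,S)=14
step 5: merge (CFHLN,D) at d=13, Q=-495/8; branch lengths CFHLN→239/32, D→177/32; new cluster CDFHLN
  updated: d(CDFHLN,O)=199/16, d(CDFHLN,S)=11/2
step 6: merge (CDFHLN,O) at d=199/16, Q=-495/16; branch lengths CDFHLN→79/32, O→319/32; new cluster CDFHLNO
  updated: d(CDFHLNO,S)=97/32
step 7: merge (CDFHLNO,S) at d=97/32; branch lengths CDFHLNO→97/64, S→97/64; new cluster CDFHLNOS
final tree: (((((C:297/16,(F:145/12,L:-73/12):143/16):49/8,(H:67/10,N:33/10):91/8):239/32,D:177/32):79/32,O:319/32):97/64,S:97/64)
total length: 2863/32

(((((C:297/16,(F:145/12,L:-73/12):143/16):49/8,(H:67/10,N:33/10):91/8):239/32,D:177/32):79/32,O:319/32):97/64,S:97/64)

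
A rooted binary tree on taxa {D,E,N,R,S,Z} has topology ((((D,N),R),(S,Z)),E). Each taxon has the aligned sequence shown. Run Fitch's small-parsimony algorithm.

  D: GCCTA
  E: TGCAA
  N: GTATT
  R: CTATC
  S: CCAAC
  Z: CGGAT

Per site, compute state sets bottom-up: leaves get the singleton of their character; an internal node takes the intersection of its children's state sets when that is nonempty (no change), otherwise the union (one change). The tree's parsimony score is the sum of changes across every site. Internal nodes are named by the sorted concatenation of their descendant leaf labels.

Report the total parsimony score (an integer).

13

site 0, node DN: D={G} ∩ N={G} → {G} (+0)
site 0, node DNR: DN={G} ∪ R={C} → {C,G} (+1)
site 0, node SZ: S={C} ∩ Z={C} → {C} (+0)
site 0, node DNRSZ: DNR={C,G} ∩ SZ={C} → {C} (+0)
site 0, node DENRSZ: DNRSZ={C} ∪ E={T} → {C,T} (+1)
site 1, node DN: D={C} ∪ N={T} → {C,T} (+1)
site 1, node DNR: DN={C,T} ∩ R={T} → {T} (+0)
site 1, node SZ: S={C} ∪ Z={G} → {C,G} (+1)
site 1, node DNRSZ: DNR={T} ∪ SZ={C,G} → {C,G,T} (+1)
site 1, node DENRSZ: DNRSZ={C,G,T} ∩ E={G} → {G} (+0)
site 2, node DN: D={C} ∪ N={A} → {A,C} (+1)
site 2, node DNR: DN={A,C} ∩ R={A} → {A} (+0)
site 2, node SZ: S={A} ∪ Z={G} → {A,G} (+1)
site 2, node DNRSZ: DNR={A} ∩ SZ={A,G} → {A} (+0)
site 2, node DENRSZ: DNRSZ={A} ∪ E={C} → {A,C} (+1)
site 3, node DN: D={T} ∩ N={T} → {T} (+0)
site 3, node DNR: DN={T} ∩ R={T} → {T} (+0)
site 3, node SZ: S={A} ∩ Z={A} → {A} (+0)
site 3, node DNRSZ: DNR={T} ∪ SZ={A} → {A,T} (+1)
site 3, node DENRSZ: DNRSZ={A,T} ∩ E={A} → {A} (+0)
site 4, node DN: D={A} ∪ N={T} → {A,T} (+1)
site 4, node DNR: DN={A,T} ∪ R={C} → {A,C,T} (+1)
site 4, node SZ: S={C} ∪ Z={T} → {C,T} (+1)
site 4, node DNRSZ: DNR={A,C,T} ∩ SZ={C,T} → {C,T} (+0)
site 4, node DENRSZ: DNRSZ={C,T} ∪ E={A} → {A,C,T} (+1)
per-site changes: [2, 3, 3, 1, 4]; total = 13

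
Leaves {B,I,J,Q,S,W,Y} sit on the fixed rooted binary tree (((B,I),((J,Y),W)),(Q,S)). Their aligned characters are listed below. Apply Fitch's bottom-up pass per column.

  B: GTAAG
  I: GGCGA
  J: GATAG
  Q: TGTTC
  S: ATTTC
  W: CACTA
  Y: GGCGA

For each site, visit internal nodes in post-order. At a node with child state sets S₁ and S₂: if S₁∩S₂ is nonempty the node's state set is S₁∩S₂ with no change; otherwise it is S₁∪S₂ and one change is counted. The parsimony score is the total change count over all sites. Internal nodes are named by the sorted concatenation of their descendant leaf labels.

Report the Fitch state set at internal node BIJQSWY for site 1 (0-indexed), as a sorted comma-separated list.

[col 0] BI: children B:{G}, I:{G} ∩→ {G}; cost 0
[col 0] JY: children J:{G}, Y:{G} ∩→ {G}; cost 0
[col 0] JWY: children JY:{G}, W:{C} ∪→ {C,G}; cost 1
[col 0] BIJWY: children BI:{G}, JWY:{C,G} ∩→ {G}; cost 0
[col 0] QS: children Q:{T}, S:{A} ∪→ {A,T}; cost 1
[col 0] BIJQSWY: children BIJWY:{G}, QS:{A,T} ∪→ {A,G,T}; cost 1
[col 1] BI: children B:{T}, I:{G} ∪→ {G,T}; cost 1
[col 1] JY: children J:{A}, Y:{G} ∪→ {A,G}; cost 1
[col 1] JWY: children JY:{A,G}, W:{A} ∩→ {A}; cost 0
[col 1] BIJWY: children BI:{G,T}, JWY:{A} ∪→ {A,G,T}; cost 1
[col 1] QS: children Q:{G}, S:{T} ∪→ {G,T}; cost 1
[col 1] BIJQSWY: children BIJWY:{A,G,T}, QS:{G,T} ∩→ {G,T}; cost 0
[col 2] BI: children B:{A}, I:{C} ∪→ {A,C}; cost 1
[col 2] JY: children J:{T}, Y:{C} ∪→ {C,T}; cost 1
[col 2] JWY: children JY:{C,T}, W:{C} ∩→ {C}; cost 0
[col 2] BIJWY: children BI:{A,C}, JWY:{C} ∩→ {C}; cost 0
[col 2] QS: children Q:{T}, S:{T} ∩→ {T}; cost 0
[col 2] BIJQSWY: children BIJWY:{C}, QS:{T} ∪→ {C,T}; cost 1
[col 3] BI: children B:{A}, I:{G} ∪→ {A,G}; cost 1
[col 3] JY: children J:{A}, Y:{G} ∪→ {A,G}; cost 1
[col 3] JWY: children JY:{A,G}, W:{T} ∪→ {A,G,T}; cost 1
[col 3] BIJWY: children BI:{A,G}, JWY:{A,G,T} ∩→ {A,G}; cost 0
[col 3] QS: children Q:{T}, S:{T} ∩→ {T}; cost 0
[col 3] BIJQSWY: children BIJWY:{A,G}, QS:{T} ∪→ {A,G,T}; cost 1
[col 4] BI: children B:{G}, I:{A} ∪→ {A,G}; cost 1
[col 4] JY: children J:{G}, Y:{A} ∪→ {A,G}; cost 1
[col 4] JWY: children JY:{A,G}, W:{A} ∩→ {A}; cost 0
[col 4] BIJWY: children BI:{A,G}, JWY:{A} ∩→ {A}; cost 0
[col 4] QS: children Q:{C}, S:{C} ∩→ {C}; cost 0
[col 4] BIJQSWY: children BIJWY:{A}, QS:{C} ∪→ {A,C}; cost 1
per-site changes: [3, 4, 3, 4, 3]; total = 17

G,T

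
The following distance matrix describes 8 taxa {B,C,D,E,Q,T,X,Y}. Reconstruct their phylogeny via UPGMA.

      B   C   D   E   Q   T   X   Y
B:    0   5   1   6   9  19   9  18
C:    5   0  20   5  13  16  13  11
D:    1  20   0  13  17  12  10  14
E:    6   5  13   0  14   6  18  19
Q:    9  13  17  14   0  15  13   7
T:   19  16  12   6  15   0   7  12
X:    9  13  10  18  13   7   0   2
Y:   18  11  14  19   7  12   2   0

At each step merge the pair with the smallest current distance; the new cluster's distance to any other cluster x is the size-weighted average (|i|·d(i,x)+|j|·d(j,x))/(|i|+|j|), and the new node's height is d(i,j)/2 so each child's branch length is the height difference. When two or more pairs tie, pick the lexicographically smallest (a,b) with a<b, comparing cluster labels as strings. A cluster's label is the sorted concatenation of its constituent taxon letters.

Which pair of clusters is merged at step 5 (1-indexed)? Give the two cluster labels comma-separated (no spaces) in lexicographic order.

iteration 1: select B,D (d=1); attach at lengths (1/2, 1/2); label the merged cluster BD
  updated: d(BD,C)=25/2, d(BD,E)=19/2, d(BD,Q)=13, d(BD,T)=31/2, d(BD,X)=19/2, d(BD,Y)=16
iteration 2: select X,Y (d=2); attach at lengths (1, 1); label the merged cluster XY
  updated: d(BD,XY)=51/4, d(C,XY)=12, d(E,XY)=37/2, d(Q,XY)=10, d(T,XY)=19/2
iteration 3: select C,E (d=5); attach at lengths (5/2, 5/2); label the merged cluster CE
  updated: d(BD,CE)=11, d(CE,Q)=27/2, d(CE,T)=11, d(CE,XY)=61/4
iteration 4: select T,XY (d=19/2); attach at lengths (19/4, 15/4); label the merged cluster TXY
  updated: d(BD,TXY)=41/3, d(CE,TXY)=83/6, d(Q,TXY)=35/3
iteration 5: select BD,CE (d=11); attach at lengths (5, 3); label the merged cluster BCDE
  updated: d(BCDE,Q)=53/4, d(BCDE,TXY)=55/4
iteration 6: select Q,TXY (d=35/3); attach at lengths (35/6, 13/12); label the merged cluster QTXY
  updated: d(BCDE,QTXY)=109/8
iteration 7: select BCDE,QTXY (d=109/8); attach at lengths (21/16, 47/48); label the merged cluster BCDEQTXY
final tree: (((B:1/2,D:1/2):5,(C:5/2,E:5/2):3):21/16,(Q:35/6,(T:19/4,(X:1,Y:1):15/4):13/12):47/48)
total length: 809/24

BD,CE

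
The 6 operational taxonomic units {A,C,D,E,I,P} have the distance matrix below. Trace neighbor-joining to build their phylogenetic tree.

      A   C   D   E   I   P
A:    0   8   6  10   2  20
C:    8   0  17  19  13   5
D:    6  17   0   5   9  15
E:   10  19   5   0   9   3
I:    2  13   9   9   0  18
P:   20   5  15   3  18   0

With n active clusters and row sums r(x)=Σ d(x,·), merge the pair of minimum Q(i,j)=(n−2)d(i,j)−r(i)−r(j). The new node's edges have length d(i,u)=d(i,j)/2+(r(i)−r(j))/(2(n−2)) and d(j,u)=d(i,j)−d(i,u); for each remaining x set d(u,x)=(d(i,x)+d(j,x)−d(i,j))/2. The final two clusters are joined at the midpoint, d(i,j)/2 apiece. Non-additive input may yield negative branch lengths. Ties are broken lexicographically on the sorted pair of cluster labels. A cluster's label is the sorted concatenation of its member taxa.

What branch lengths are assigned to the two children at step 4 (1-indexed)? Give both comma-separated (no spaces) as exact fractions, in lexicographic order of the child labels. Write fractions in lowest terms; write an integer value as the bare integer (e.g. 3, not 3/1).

1. join C+P (d=5, Q=-103) ⇒ CP; edges |C|=21/8, |P|=19/8
  updated: d(A,CP)=23/2, d(CP,D)=27/2, d(CP,E)=17/2, d(CP,I)=13
2. join A+I (d=2, Q=-113/2) ⇒ AI; edges |A|=5/12, |I|=19/12
  updated: d(AI,CP)=45/4, d(AI,D)=13/2, d(AI,E)=17/2
3. join AI+D (d=13/2, Q=-153/4) ⇒ ADI; edges |AI|=57/16, |D|=47/16
  updated: d(ADI,CP)=73/8, d(ADI,E)=7/2
4. join ADI+CP (d=73/8, Q=-169/8) ⇒ ACDIP; edges |ADI|=33/16, |CP|=113/16
  updated: d(ACDIP,E)=23/16
5. join ACDIP+E (d=23/16) ⇒ ACDEIP; edges |ACDIP|=23/32, |E|=23/32
final tree: ((((A:5/12,I:19/12):57/16,D:47/16):33/16,(C:21/8,P:19/8):113/16):23/32,E:23/32)
total length: 385/16

33/16,113/16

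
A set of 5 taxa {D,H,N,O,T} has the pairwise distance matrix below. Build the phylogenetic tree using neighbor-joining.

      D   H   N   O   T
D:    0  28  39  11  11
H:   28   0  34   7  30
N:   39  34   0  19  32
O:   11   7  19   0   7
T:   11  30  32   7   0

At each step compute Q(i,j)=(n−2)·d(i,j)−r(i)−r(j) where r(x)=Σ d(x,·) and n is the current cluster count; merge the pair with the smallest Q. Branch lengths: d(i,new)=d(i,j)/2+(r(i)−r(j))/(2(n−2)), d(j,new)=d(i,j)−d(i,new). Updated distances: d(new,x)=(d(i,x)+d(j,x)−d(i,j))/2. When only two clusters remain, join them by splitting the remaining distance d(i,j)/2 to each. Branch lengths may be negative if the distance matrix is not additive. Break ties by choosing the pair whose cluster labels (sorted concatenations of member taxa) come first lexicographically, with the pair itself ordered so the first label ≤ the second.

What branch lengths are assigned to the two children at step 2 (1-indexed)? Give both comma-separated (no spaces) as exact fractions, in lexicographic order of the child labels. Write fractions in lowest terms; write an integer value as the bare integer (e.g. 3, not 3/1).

17/2,43/2

1. join D+T (d=11, Q=-136) ⇒ DT; edges |D|=7, |T|=4
  updated: d(DT,H)=47/2, d(DT,N)=30, d(DT,O)=7/2
2. join DT+N (d=30, Q=-80) ⇒ DNT; edges |DT|=17/2, |N|=43/2
  updated: d(DNT,H)=55/4, d(DNT,O)=-15/4
3. join DNT+H (d=55/4, Q=-17) ⇒ DHNT; edges |DNT|=3/2, |H|=49/4
  updated: d(DHNT,O)=-21/4
4. join DHNT+O (d=-21/4) ⇒ DHNOT; edges |DHNT|=-21/8, |O|=-21/8
final tree: ((((D:7,T:4):17/2,N:43/2):3/2,H:49/4):-21/8,O:-21/8)
total length: 99/2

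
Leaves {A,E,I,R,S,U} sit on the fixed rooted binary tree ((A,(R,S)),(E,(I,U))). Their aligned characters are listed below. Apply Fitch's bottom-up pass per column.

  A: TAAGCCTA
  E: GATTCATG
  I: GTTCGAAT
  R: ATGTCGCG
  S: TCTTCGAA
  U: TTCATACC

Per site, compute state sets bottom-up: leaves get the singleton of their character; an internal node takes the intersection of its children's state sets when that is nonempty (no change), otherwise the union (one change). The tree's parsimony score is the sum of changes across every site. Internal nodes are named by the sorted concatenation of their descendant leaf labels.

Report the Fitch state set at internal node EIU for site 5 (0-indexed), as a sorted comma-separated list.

A

site 0, node RS: R={A} ∪ S={T} → {A,T} (+1)
site 0, node ARS: A={T} ∩ RS={A,T} → {T} (+0)
site 0, node IU: I={G} ∪ U={T} → {G,T} (+1)
site 0, node EIU: E={G} ∩ IU={G,T} → {G} (+0)
site 0, node AEIRSU: ARS={T} ∪ EIU={G} → {G,T} (+1)
site 1, node RS: R={T} ∪ S={C} → {C,T} (+1)
site 1, node ARS: A={A} ∪ RS={C,T} → {A,C,T} (+1)
site 1, node IU: I={T} ∩ U={T} → {T} (+0)
site 1, node EIU: E={A} ∪ IU={T} → {A,T} (+1)
site 1, node AEIRSU: ARS={A,C,T} ∩ EIU={A,T} → {A,T} (+0)
site 2, node RS: R={G} ∪ S={T} → {G,T} (+1)
site 2, node ARS: A={A} ∪ RS={G,T} → {A,G,T} (+1)
site 2, node IU: I={T} ∪ U={C} → {C,T} (+1)
site 2, node EIU: E={T} ∩ IU={C,T} → {T} (+0)
site 2, node AEIRSU: ARS={A,G,T} ∩ EIU={T} → {T} (+0)
site 3, node RS: R={T} ∩ S={T} → {T} (+0)
site 3, node ARS: A={G} ∪ RS={T} → {G,T} (+1)
site 3, node IU: I={C} ∪ U={A} → {A,C} (+1)
site 3, node EIU: E={T} ∪ IU={A,C} → {A,C,T} (+1)
site 3, node AEIRSU: ARS={G,T} ∩ EIU={A,C,T} → {T} (+0)
site 4, node RS: R={C} ∩ S={C} → {C} (+0)
site 4, node ARS: A={C} ∩ RS={C} → {C} (+0)
site 4, node IU: I={G} ∪ U={T} → {G,T} (+1)
site 4, node EIU: E={C} ∪ IU={G,T} → {C,G,T} (+1)
site 4, node AEIRSU: ARS={C} ∩ EIU={C,G,T} → {C} (+0)
site 5, node RS: R={G} ∩ S={G} → {G} (+0)
site 5, node ARS: A={C} ∪ RS={G} → {C,G} (+1)
site 5, node IU: I={A} ∩ U={A} → {A} (+0)
site 5, node EIU: E={A} ∩ IU={A} → {A} (+0)
site 5, node AEIRSU: ARS={C,G} ∪ EIU={A} → {A,C,G} (+1)
site 6, node RS: R={C} ∪ S={A} → {A,C} (+1)
site 6, node ARS: A={T} ∪ RS={A,C} → {A,C,T} (+1)
site 6, node IU: I={A} ∪ U={C} → {A,C} (+1)
site 6, node EIU: E={T} ∪ IU={A,C} → {A,C,T} (+1)
site 6, node AEIRSU: ARS={A,C,T} ∩ EIU={A,C,T} → {A,C,T} (+0)
site 7, node RS: R={G} ∪ S={A} → {A,G} (+1)
site 7, node ARS: A={A} ∩ RS={A,G} → {A} (+0)
site 7, node IU: I={T} ∪ U={C} → {C,T} (+1)
site 7, node EIU: E={G} ∪ IU={C,T} → {C,G,T} (+1)
site 7, node AEIRSU: ARS={A} ∪ EIU={C,G,T} → {A,C,G,T} (+1)
per-site changes: [3, 3, 3, 3, 2, 2, 4, 4]; total = 24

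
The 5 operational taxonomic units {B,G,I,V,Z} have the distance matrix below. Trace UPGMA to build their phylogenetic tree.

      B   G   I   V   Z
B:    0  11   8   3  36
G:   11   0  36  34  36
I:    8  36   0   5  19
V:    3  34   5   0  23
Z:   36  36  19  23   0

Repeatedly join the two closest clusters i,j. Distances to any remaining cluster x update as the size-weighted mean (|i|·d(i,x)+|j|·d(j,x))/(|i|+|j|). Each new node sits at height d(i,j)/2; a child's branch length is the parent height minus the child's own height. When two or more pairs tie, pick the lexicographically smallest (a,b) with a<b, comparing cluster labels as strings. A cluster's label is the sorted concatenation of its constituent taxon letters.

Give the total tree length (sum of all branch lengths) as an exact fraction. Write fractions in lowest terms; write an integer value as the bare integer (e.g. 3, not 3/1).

47

1. join B+V (d=3) ⇒ BV; edges |B|=3/2, |V|=3/2
  updated: d(BV,G)=45/2, d(BV,I)=13/2, d(BV,Z)=59/2
2. join BV+I (d=13/2) ⇒ BIV; edges |BV|=7/4, |I|=13/4
  updated: d(BIV,G)=27, d(BIV,Z)=26
3. join BIV+Z (d=26) ⇒ BIVZ; edges |BIV|=39/4, |Z|=13
  updated: d(BIVZ,G)=117/4
4. join BIVZ+G (d=117/4) ⇒ BGIVZ; edges |BIVZ|=13/8, |G|=117/8
final tree: ((((B:3/2,V:3/2):7/4,I:13/4):39/4,Z:13):13/8,G:117/8)
total length: 47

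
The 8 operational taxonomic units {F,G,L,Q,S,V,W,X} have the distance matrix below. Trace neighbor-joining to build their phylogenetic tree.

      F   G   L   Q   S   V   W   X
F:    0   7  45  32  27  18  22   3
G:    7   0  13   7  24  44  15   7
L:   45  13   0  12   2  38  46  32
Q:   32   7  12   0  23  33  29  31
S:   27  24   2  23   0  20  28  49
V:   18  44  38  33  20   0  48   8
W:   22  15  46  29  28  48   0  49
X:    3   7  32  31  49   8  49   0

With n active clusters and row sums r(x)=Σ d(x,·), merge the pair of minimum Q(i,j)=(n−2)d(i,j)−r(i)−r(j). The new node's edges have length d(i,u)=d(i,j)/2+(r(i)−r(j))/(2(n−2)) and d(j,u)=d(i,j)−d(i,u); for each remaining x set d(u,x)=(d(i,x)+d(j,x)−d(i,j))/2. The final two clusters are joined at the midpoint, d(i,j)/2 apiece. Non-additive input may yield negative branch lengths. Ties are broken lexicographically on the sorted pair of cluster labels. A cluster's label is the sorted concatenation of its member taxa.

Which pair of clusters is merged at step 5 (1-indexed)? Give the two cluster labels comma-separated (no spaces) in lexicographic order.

step 1: merge (L,S) at d=2, Q=-349; branch lengths L→9/4, S→-1/4; new cluster LS
  updated: d(F,LS)=35, d(G,LS)=35/2, d(LS,Q)=33/2, d(LS,V)=28, d(LS,W)=36, d(LS,X)=79/2
step 2: merge (V,X) at d=8, Q=-553/2; branch lengths V→163/20, X→-3/20; new cluster VX
  updated: d(F,VX)=13/2, d(G,VX)=43/2, d(LS,VX)=119/4, d(Q,VX)=28, d(VX,W)=89/2
step 3: merge (F,VX) at d=13/2, Q=-827/4; branch lengths F→-7/32, VX→215/32; new cluster FVX
  updated: d(FVX,G)=11, d(FVX,LS)=233/8, d(FVX,Q)=107/4, d(FVX,W)=30
step 4: merge (LS,Q) at d=33/2, Q=-1031/8; branch lengths LS→185/16, Q→79/16; new cluster LQS
  updated: d(FVX,LQS)=315/16, d(G,LQS)=4, d(LQS,W)=97/4
step 5: merge (FVX,W) at d=30, Q=-1119/16; branch lengths FVX→823/64, W→1097/64; new cluster FVWX
  updated: d(FVWX,G)=-2, d(FVWX,LQS)=223/32
step 6: merge (FVWX,G) at d=-2, Q=-287/32; branch lengths FVWX→31/64, G→-159/64; new cluster FGVWX
  updated: d(FGVWX,LQS)=415/64
step 7: merge (FGVWX,LQS) at d=415/64; branch lengths FGVWX→415/128, LQS→415/128; new cluster FGLQSVWX
final tree: ((((F:-7/32,(V:163/20,X:-3/20):215/32):823/64,W:1097/64):31/64,G:-159/64):415/128,((L:9/4,S:-1/4):185/16,Q:79/16):415/128)
total length: 4319/64

FVX,W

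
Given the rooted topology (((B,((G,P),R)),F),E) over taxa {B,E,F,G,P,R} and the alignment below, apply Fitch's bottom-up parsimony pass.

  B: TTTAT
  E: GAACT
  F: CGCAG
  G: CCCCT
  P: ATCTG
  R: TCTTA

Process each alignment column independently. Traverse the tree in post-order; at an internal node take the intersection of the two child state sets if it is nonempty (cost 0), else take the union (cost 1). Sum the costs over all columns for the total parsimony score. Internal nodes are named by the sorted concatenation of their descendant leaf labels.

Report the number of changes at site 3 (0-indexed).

[col 0] GP: children G:{C}, P:{A} ∪→ {A,C}; cost 1
[col 0] GPR: children GP:{A,C}, R:{T} ∪→ {A,C,T}; cost 1
[col 0] BGPR: children B:{T}, GPR:{A,C,T} ∩→ {T}; cost 0
[col 0] BFGPR: children BGPR:{T}, F:{C} ∪→ {C,T}; cost 1
[col 0] BEFGPR: children BFGPR:{C,T}, E:{G} ∪→ {C,G,T}; cost 1
[col 1] GP: children G:{C}, P:{T} ∪→ {C,T}; cost 1
[col 1] GPR: children GP:{C,T}, R:{C} ∩→ {C}; cost 0
[col 1] BGPR: children B:{T}, GPR:{C} ∪→ {C,T}; cost 1
[col 1] BFGPR: children BGPR:{C,T}, F:{G} ∪→ {C,G,T}; cost 1
[col 1] BEFGPR: children BFGPR:{C,G,T}, E:{A} ∪→ {A,C,G,T}; cost 1
[col 2] GP: children G:{C}, P:{C} ∩→ {C}; cost 0
[col 2] GPR: children GP:{C}, R:{T} ∪→ {C,T}; cost 1
[col 2] BGPR: children B:{T}, GPR:{C,T} ∩→ {T}; cost 0
[col 2] BFGPR: children BGPR:{T}, F:{C} ∪→ {C,T}; cost 1
[col 2] BEFGPR: children BFGPR:{C,T}, E:{A} ∪→ {A,C,T}; cost 1
[col 3] GP: children G:{C}, P:{T} ∪→ {C,T}; cost 1
[col 3] GPR: children GP:{C,T}, R:{T} ∩→ {T}; cost 0
[col 3] BGPR: children B:{A}, GPR:{T} ∪→ {A,T}; cost 1
[col 3] BFGPR: children BGPR:{A,T}, F:{A} ∩→ {A}; cost 0
[col 3] BEFGPR: children BFGPR:{A}, E:{C} ∪→ {A,C}; cost 1
[col 4] GP: children G:{T}, P:{G} ∪→ {G,T}; cost 1
[col 4] GPR: children GP:{G,T}, R:{A} ∪→ {A,G,T}; cost 1
[col 4] BGPR: children B:{T}, GPR:{A,G,T} ∩→ {T}; cost 0
[col 4] BFGPR: children BGPR:{T}, F:{G} ∪→ {G,T}; cost 1
[col 4] BEFGPR: children BFGPR:{G,T}, E:{T} ∩→ {T}; cost 0
per-site changes: [4, 4, 3, 3, 3]; total = 17

3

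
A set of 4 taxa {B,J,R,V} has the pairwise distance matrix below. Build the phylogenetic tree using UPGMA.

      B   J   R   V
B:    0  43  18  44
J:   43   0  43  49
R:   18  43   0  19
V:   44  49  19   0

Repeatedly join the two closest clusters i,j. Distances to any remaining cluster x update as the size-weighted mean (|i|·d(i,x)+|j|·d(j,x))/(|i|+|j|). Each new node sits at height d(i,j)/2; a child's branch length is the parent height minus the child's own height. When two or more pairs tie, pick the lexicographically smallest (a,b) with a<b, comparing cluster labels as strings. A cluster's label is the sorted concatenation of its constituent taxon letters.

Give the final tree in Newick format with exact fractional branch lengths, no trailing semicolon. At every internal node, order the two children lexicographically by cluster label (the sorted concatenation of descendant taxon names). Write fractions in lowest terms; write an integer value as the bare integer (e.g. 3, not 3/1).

iteration 1: select B,R (d=18); attach at lengths (9, 9); label the merged cluster BR
  updated: d(BR,J)=43, d(BR,V)=63/2
iteration 2: select BR,V (d=63/2); attach at lengths (27/4, 63/4); label the merged cluster BRV
  updated: d(BRV,J)=45
iteration 3: select BRV,J (d=45); attach at lengths (27/4, 45/2); label the merged cluster BJRV
final tree: (((B:9,R:9):27/4,V:63/4):27/4,J:45/2)
total length: 279/4

(((B:9,R:9):27/4,V:63/4):27/4,J:45/2)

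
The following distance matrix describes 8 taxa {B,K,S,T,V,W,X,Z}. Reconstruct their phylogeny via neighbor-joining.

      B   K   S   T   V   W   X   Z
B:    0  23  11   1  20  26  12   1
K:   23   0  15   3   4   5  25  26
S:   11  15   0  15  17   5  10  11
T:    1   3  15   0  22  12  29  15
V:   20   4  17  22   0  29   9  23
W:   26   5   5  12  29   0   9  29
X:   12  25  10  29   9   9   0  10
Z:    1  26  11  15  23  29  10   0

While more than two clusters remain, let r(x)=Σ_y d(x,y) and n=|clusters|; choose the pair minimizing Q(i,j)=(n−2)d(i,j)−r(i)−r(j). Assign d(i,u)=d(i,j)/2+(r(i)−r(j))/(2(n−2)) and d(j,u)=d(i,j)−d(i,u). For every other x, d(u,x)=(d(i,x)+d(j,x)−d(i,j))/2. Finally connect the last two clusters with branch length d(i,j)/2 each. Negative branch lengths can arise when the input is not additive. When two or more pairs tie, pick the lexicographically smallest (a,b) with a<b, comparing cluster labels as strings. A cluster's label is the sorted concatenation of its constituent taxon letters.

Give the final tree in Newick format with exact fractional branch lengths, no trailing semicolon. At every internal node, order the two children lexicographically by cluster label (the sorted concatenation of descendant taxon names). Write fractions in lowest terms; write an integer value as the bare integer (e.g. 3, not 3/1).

1. join B+Z (d=1, Q=-203) ⇒ BZ; edges |B|=-5/4, |Z|=9/4
  updated: d(BZ,K)=24, d(BZ,S)=21/2, d(BZ,T)=15/2, d(BZ,V)=21, d(BZ,W)=27, d(BZ,X)=21/2
2. join K+V (d=4, Q=-158) ⇒ KV; edges |K|=-3/5, |V|=23/5
  updated: d(BZ,KV)=41/2, d(KV,S)=14, d(KV,T)=21/2, d(KV,W)=15, d(KV,X)=15
3. join BZ+T (d=15/2, Q=-120) ⇒ BTZ; edges |BZ|=4, |T|=7/2
  updated: d(BTZ,KV)=47/4, d(BTZ,S)=9, d(BTZ,W)=63/4, d(BTZ,X)=16
4. join BTZ+KV (d=47/4, Q=-73) ⇒ BKTVZ; edges |BTZ|=16/3, |KV|=77/12
  updated: d(BKTVZ,S)=45/8, d(BKTVZ,W)=19/2, d(BKTVZ,X)=77/8
5. join BKTVZ+S (d=45/8, Q=-273/8) ⇒ BKSTVZ; edges |BKTVZ|=123/32, |S|=57/32
  updated: d(BKSTVZ,W)=71/16, d(BKSTVZ,X)=7
6. join BKSTVZ+W (d=71/16, Q=-327/16) ⇒ BKSTVWZ; edges |BKSTVZ|=39/32, |W|=103/32
  updated: d(BKSTVWZ,X)=185/32
7. join BKSTVWZ+X (d=185/32) ⇒ BKSTVWXZ; edges |BKSTVWZ|=185/64, |X|=185/64
final tree: ((((((B:-5/4,Z:9/4):4,T:7/2):16/3,(K:-3/5,V:23/5):77/12):123/32,S:57/32):39/32,W:103/32):185/64,X:185/64)
total length: 1283/32

((((((B:-5/4,Z:9/4):4,T:7/2):16/3,(K:-3/5,V:23/5):77/12):123/32,S:57/32):39/32,W:103/32):185/64,X:185/64)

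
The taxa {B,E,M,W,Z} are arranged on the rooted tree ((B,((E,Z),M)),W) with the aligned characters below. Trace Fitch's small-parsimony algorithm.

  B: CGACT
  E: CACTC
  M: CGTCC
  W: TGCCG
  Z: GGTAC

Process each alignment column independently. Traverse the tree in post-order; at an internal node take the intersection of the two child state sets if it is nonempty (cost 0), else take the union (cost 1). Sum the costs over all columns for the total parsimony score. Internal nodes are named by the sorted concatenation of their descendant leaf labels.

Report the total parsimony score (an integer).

[col 0] EZ: children E:{C}, Z:{G} ∪→ {C,G}; cost 1
[col 0] EMZ: children EZ:{C,G}, M:{C} ∩→ {C}; cost 0
[col 0] BEMZ: children B:{C}, EMZ:{C} ∩→ {C}; cost 0
[col 0] BEMWZ: children BEMZ:{C}, W:{T} ∪→ {C,T}; cost 1
[col 1] EZ: children E:{A}, Z:{G} ∪→ {A,G}; cost 1
[col 1] EMZ: children EZ:{A,G}, M:{G} ∩→ {G}; cost 0
[col 1] BEMZ: children B:{G}, EMZ:{G} ∩→ {G}; cost 0
[col 1] BEMWZ: children BEMZ:{G}, W:{G} ∩→ {G}; cost 0
[col 2] EZ: children E:{C}, Z:{T} ∪→ {C,T}; cost 1
[col 2] EMZ: children EZ:{C,T}, M:{T} ∩→ {T}; cost 0
[col 2] BEMZ: children B:{A}, EMZ:{T} ∪→ {A,T}; cost 1
[col 2] BEMWZ: children BEMZ:{A,T}, W:{C} ∪→ {A,C,T}; cost 1
[col 3] EZ: children E:{T}, Z:{A} ∪→ {A,T}; cost 1
[col 3] EMZ: children EZ:{A,T}, M:{C} ∪→ {A,C,T}; cost 1
[col 3] BEMZ: children B:{C}, EMZ:{A,C,T} ∩→ {C}; cost 0
[col 3] BEMWZ: children BEMZ:{C}, W:{C} ∩→ {C}; cost 0
[col 4] EZ: children E:{C}, Z:{C} ∩→ {C}; cost 0
[col 4] EMZ: children EZ:{C}, M:{C} ∩→ {C}; cost 0
[col 4] BEMZ: children B:{T}, EMZ:{C} ∪→ {C,T}; cost 1
[col 4] BEMWZ: children BEMZ:{C,T}, W:{G} ∪→ {C,G,T}; cost 1
per-site changes: [2, 1, 3, 2, 2]; total = 10

10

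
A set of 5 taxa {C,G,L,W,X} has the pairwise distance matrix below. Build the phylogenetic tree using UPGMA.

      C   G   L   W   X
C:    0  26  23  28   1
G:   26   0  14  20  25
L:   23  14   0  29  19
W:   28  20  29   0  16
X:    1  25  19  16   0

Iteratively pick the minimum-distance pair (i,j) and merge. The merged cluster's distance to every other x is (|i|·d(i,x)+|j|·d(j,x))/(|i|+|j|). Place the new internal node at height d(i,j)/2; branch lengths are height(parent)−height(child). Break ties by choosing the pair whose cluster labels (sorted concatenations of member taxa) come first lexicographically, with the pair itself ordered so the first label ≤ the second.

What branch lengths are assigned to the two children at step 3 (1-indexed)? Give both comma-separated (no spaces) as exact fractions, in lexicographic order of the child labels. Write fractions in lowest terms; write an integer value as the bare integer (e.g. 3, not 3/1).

iteration 1: select C,X (d=1); attach at lengths (1/2, 1/2); label the merged cluster CX
  updated: d(CX,G)=51/2, d(CX,L)=21, d(CX,W)=22
iteration 2: select G,L (d=14); attach at lengths (7, 7); label the merged cluster GL
  updated: d(CX,GL)=93/4, d(GL,W)=49/2
iteration 3: select CX,W (d=22); attach at lengths (21/2, 11); label the merged cluster CWX
  updated: d(CWX,GL)=71/3
iteration 4: select CWX,GL (d=71/3); attach at lengths (5/6, 29/6); label the merged cluster CGLWX
final tree: (((C:1/2,X:1/2):21/2,W:11):5/6,(G:7,L:7):29/6)
total length: 253/6

21/2,11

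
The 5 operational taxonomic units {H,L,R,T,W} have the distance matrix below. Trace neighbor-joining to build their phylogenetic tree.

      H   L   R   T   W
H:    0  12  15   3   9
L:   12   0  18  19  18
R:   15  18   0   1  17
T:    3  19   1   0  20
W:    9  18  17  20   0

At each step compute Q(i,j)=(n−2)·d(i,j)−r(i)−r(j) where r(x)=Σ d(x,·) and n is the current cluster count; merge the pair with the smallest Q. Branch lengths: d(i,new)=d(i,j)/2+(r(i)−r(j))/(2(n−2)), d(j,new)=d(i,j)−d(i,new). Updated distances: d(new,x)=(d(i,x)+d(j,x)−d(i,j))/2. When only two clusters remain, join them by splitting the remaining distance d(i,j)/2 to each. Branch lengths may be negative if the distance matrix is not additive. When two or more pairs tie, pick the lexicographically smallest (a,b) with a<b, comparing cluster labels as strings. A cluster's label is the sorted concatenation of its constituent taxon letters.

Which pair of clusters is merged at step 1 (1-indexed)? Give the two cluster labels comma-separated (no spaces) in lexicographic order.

R,T

step 1: merge (R,T) at d=1, Q=-91; branch lengths R→11/6, T→-5/6; new cluster RT
  updated: d(H,RT)=17/2, d(L,RT)=18, d(RT,W)=18
step 2: merge (H,RT) at d=17/2, Q=-57; branch lengths H→1/2, RT→8; new cluster HRT
  updated: d(HRT,L)=43/4, d(HRT,W)=37/4
step 3: merge (HRT,L) at d=43/4, Q=-38; branch lengths HRT→1, L→39/4; new cluster HLRT
  updated: d(HLRT,W)=33/4
step 4: merge (HLRT,W) at d=33/4; branch lengths HLRT→33/8, W→33/8; new cluster HLRTW
final tree: (((H:1/2,(R:11/6,T:-5/6):8):1,L:39/4):33/8,W:33/8)
total length: 57/2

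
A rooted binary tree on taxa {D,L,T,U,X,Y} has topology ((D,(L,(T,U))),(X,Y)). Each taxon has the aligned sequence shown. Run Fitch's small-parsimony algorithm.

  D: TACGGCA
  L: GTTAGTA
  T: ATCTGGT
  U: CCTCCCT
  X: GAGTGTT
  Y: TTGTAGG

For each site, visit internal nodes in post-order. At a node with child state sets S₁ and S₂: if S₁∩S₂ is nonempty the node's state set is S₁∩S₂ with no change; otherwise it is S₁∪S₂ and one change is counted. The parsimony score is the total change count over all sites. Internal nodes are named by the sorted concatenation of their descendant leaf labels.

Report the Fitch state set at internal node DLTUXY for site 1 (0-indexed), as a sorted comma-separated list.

[col 0] TU: children T:{A}, U:{C} ∪→ {A,C}; cost 1
[col 0] LTU: children L:{G}, TU:{A,C} ∪→ {A,C,G}; cost 1
[col 0] DLTU: children D:{T}, LTU:{A,C,G} ∪→ {A,C,G,T}; cost 1
[col 0] XY: children X:{G}, Y:{T} ∪→ {G,T}; cost 1
[col 0] DLTUXY: children DLTU:{A,C,G,T}, XY:{G,T} ∩→ {G,T}; cost 0
[col 1] TU: children T:{T}, U:{C} ∪→ {C,T}; cost 1
[col 1] LTU: children L:{T}, TU:{C,T} ∩→ {T}; cost 0
[col 1] DLTU: children D:{A}, LTU:{T} ∪→ {A,T}; cost 1
[col 1] XY: children X:{A}, Y:{T} ∪→ {A,T}; cost 1
[col 1] DLTUXY: children DLTU:{A,T}, XY:{A,T} ∩→ {A,T}; cost 0
[col 2] TU: children T:{C}, U:{T} ∪→ {C,T}; cost 1
[col 2] LTU: children L:{T}, TU:{C,T} ∩→ {T}; cost 0
[col 2] DLTU: children D:{C}, LTU:{T} ∪→ {C,T}; cost 1
[col 2] XY: children X:{G}, Y:{G} ∩→ {G}; cost 0
[col 2] DLTUXY: children DLTU:{C,T}, XY:{G} ∪→ {C,G,T}; cost 1
[col 3] TU: children T:{T}, U:{C} ∪→ {C,T}; cost 1
[col 3] LTU: children L:{A}, TU:{C,T} ∪→ {A,C,T}; cost 1
[col 3] DLTU: children D:{G}, LTU:{A,C,T} ∪→ {A,C,G,T}; cost 1
[col 3] XY: children X:{T}, Y:{T} ∩→ {T}; cost 0
[col 3] DLTUXY: children DLTU:{A,C,G,T}, XY:{T} ∩→ {T}; cost 0
[col 4] TU: children T:{G}, U:{C} ∪→ {C,G}; cost 1
[col 4] LTU: children L:{G}, TU:{C,G} ∩→ {G}; cost 0
[col 4] DLTU: children D:{G}, LTU:{G} ∩→ {G}; cost 0
[col 4] XY: children X:{G}, Y:{A} ∪→ {A,G}; cost 1
[col 4] DLTUXY: children DLTU:{G}, XY:{A,G} ∩→ {G}; cost 0
[col 5] TU: children T:{G}, U:{C} ∪→ {C,G}; cost 1
[col 5] LTU: children L:{T}, TU:{C,G} ∪→ {C,G,T}; cost 1
[col 5] DLTU: children D:{C}, LTU:{C,G,T} ∩→ {C}; cost 0
[col 5] XY: children X:{T}, Y:{G} ∪→ {G,T}; cost 1
[col 5] DLTUXY: children DLTU:{C}, XY:{G,T} ∪→ {C,G,T}; cost 1
[col 6] TU: children T:{T}, U:{T} ∩→ {T}; cost 0
[col 6] LTU: children L:{A}, TU:{T} ∪→ {A,T}; cost 1
[col 6] DLTU: children D:{A}, LTU:{A,T} ∩→ {A}; cost 0
[col 6] XY: children X:{T}, Y:{G} ∪→ {G,T}; cost 1
[col 6] DLTUXY: children DLTU:{A}, XY:{G,T} ∪→ {A,G,T}; cost 1
per-site changes: [4, 3, 3, 3, 2, 4, 3]; total = 22

A,T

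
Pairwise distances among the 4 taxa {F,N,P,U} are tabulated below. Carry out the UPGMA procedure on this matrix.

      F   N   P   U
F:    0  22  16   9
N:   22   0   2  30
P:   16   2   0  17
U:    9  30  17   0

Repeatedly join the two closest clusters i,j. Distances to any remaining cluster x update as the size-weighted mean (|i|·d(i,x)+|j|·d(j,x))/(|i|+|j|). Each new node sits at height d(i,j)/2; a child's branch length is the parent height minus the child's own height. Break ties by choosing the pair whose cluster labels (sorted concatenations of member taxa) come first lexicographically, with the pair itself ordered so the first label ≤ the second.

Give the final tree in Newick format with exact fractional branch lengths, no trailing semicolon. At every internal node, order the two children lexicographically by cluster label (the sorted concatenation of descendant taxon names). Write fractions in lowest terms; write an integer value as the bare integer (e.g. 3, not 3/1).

1. join N+P (d=2) ⇒ NP; edges |N|=1, |P|=1
  updated: d(F,NP)=19, d(NP,U)=47/2
2. join F+U (d=9) ⇒ FU; edges |F|=9/2, |U|=9/2
  updated: d(FU,NP)=85/4
3. join FU+NP (d=85/4) ⇒ FNPU; edges |FU|=49/8, |NP|=77/8
final tree: ((F:9/2,U:9/2):49/8,(N:1,P:1):77/8)
total length: 107/4

((F:9/2,U:9/2):49/8,(N:1,P:1):77/8)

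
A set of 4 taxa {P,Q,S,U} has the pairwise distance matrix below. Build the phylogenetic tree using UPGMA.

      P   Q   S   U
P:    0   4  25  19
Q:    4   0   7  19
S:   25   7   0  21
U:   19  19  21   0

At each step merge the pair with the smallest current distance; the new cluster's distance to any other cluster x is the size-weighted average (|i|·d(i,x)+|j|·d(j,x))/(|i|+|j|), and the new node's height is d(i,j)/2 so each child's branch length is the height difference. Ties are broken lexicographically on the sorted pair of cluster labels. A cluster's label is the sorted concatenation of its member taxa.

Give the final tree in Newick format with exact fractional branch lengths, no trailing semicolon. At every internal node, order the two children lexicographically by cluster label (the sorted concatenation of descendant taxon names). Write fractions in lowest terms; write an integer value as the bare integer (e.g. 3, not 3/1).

step 1: merge (P,Q) at d=4; branch lengths P→2, Q→2; new cluster PQ
  updated: d(PQ,S)=16, d(PQ,U)=19
step 2: merge (PQ,S) at d=16; branch lengths PQ→6, S→8; new cluster PQS
  updated: d(PQS,U)=59/3
step 3: merge (PQS,U) at d=59/3; branch lengths PQS→11/6, U→59/6; new cluster PQSU
final tree: (((P:2,Q:2):6,S:8):11/6,U:59/6)
total length: 89/3

(((P:2,Q:2):6,S:8):11/6,U:59/6)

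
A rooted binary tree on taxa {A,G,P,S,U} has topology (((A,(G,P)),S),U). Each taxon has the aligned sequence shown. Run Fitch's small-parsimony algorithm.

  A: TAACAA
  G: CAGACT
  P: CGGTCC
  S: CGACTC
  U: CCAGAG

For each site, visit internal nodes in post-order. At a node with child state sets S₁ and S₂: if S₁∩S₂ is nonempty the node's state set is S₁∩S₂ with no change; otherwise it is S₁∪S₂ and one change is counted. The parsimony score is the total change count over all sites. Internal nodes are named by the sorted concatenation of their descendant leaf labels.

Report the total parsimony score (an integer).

GP@0: {C} ∩ {C} = {C} (intersection, +0)
AGP@0: {T} ∪ {C} = {C,T} (union, +1)
AGPS@0: {C,T} ∩ {C} = {C} (intersection, +0)
AGPSU@0: {C} ∩ {C} = {C} (intersection, +0)
GP@1: {A} ∪ {G} = {A,G} (union, +1)
AGP@1: {A} ∩ {A,G} = {A} (intersection, +0)
AGPS@1: {A} ∪ {G} = {A,G} (union, +1)
AGPSU@1: {A,G} ∪ {C} = {A,C,G} (union, +1)
GP@2: {G} ∩ {G} = {G} (intersection, +0)
AGP@2: {A} ∪ {G} = {A,G} (union, +1)
AGPS@2: {A,G} ∩ {A} = {A} (intersection, +0)
AGPSU@2: {A} ∩ {A} = {A} (intersection, +0)
GP@3: {A} ∪ {T} = {A,T} (union, +1)
AGP@3: {C} ∪ {A,T} = {A,C,T} (union, +1)
AGPS@3: {A,C,T} ∩ {C} = {C} (intersection, +0)
AGPSU@3: {C} ∪ {G} = {C,G} (union, +1)
GP@4: {C} ∩ {C} = {C} (intersection, +0)
AGP@4: {A} ∪ {C} = {A,C} (union, +1)
AGPS@4: {A,C} ∪ {T} = {A,C,T} (union, +1)
AGPSU@4: {A,C,T} ∩ {A} = {A} (intersection, +0)
GP@5: {T} ∪ {C} = {C,T} (union, +1)
AGP@5: {A} ∪ {C,T} = {A,C,T} (union, +1)
AGPS@5: {A,C,T} ∩ {C} = {C} (intersection, +0)
AGPSU@5: {C} ∪ {G} = {C,G} (union, +1)
per-site changes: [1, 3, 1, 3, 2, 3]; total = 13

13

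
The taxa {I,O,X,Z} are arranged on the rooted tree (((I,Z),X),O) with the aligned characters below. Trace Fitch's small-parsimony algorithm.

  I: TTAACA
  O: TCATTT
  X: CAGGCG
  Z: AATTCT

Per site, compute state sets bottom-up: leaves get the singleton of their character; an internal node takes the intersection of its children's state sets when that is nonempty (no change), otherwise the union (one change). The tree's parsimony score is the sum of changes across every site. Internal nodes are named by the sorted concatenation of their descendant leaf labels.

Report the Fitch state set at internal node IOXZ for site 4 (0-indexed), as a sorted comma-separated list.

C,T

[col 0] IZ: children I:{T}, Z:{A} ∪→ {A,T}; cost 1
[col 0] IXZ: children IZ:{A,T}, X:{C} ∪→ {A,C,T}; cost 1
[col 0] IOXZ: children IXZ:{A,C,T}, O:{T} ∩→ {T}; cost 0
[col 1] IZ: children I:{T}, Z:{A} ∪→ {A,T}; cost 1
[col 1] IXZ: children IZ:{A,T}, X:{A} ∩→ {A}; cost 0
[col 1] IOXZ: children IXZ:{A}, O:{C} ∪→ {A,C}; cost 1
[col 2] IZ: children I:{A}, Z:{T} ∪→ {A,T}; cost 1
[col 2] IXZ: children IZ:{A,T}, X:{G} ∪→ {A,G,T}; cost 1
[col 2] IOXZ: children IXZ:{A,G,T}, O:{A} ∩→ {A}; cost 0
[col 3] IZ: children I:{A}, Z:{T} ∪→ {A,T}; cost 1
[col 3] IXZ: children IZ:{A,T}, X:{G} ∪→ {A,G,T}; cost 1
[col 3] IOXZ: children IXZ:{A,G,T}, O:{T} ∩→ {T}; cost 0
[col 4] IZ: children I:{C}, Z:{C} ∩→ {C}; cost 0
[col 4] IXZ: children IZ:{C}, X:{C} ∩→ {C}; cost 0
[col 4] IOXZ: children IXZ:{C}, O:{T} ∪→ {C,T}; cost 1
[col 5] IZ: children I:{A}, Z:{T} ∪→ {A,T}; cost 1
[col 5] IXZ: children IZ:{A,T}, X:{G} ∪→ {A,G,T}; cost 1
[col 5] IOXZ: children IXZ:{A,G,T}, O:{T} ∩→ {T}; cost 0
per-site changes: [2, 2, 2, 2, 1, 2]; total = 11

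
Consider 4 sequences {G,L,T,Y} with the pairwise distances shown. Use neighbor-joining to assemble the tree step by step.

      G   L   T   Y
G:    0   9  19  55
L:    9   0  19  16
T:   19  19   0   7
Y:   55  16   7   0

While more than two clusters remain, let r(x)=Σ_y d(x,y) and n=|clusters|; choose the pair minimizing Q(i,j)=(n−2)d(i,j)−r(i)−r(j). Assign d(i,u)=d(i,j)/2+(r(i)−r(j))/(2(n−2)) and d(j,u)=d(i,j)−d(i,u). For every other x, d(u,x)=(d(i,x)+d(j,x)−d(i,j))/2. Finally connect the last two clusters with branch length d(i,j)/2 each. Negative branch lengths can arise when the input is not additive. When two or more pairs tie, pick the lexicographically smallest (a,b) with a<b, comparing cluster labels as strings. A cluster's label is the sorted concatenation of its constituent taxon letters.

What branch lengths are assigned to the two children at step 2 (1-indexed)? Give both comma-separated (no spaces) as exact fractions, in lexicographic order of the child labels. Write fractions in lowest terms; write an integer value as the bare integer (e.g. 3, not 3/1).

77/4,-19/4

iteration 1: select G,L (d=9, Q=-109); attach at lengths (57/4, -21/4); label the merged cluster GL
  updated: d(GL,T)=29/2, d(GL,Y)=31
iteration 2: select GL,T (d=29/2, Q=-105/2); attach at lengths (77/4, -19/4); label the merged cluster GLT
  updated: d(GLT,Y)=47/4
iteration 3: select GLT,Y (d=47/4); attach at lengths (47/8, 47/8); label the merged cluster GLTY
final tree: (((G:57/4,L:-21/4):77/4,T:-19/4):47/8,Y:47/8)
total length: 141/4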